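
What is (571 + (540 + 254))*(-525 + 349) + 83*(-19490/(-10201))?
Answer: -2449070570/10201 ≈ -2.4008e+5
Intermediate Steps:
(571 + (540 + 254))*(-525 + 349) + 83*(-19490/(-10201)) = (571 + 794)*(-176) + 83*(-19490*(-1/10201)) = 1365*(-176) + 83*(19490/10201) = -240240 + 1617670/10201 = -2449070570/10201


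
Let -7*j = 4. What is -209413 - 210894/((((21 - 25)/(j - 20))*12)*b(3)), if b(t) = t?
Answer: -1676785/7 ≈ -2.3954e+5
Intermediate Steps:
j = -4/7 (j = -1/7*4 = -4/7 ≈ -0.57143)
-209413 - 210894/((((21 - 25)/(j - 20))*12)*b(3)) = -209413 - 210894/((((21 - 25)/(-4/7 - 20))*12)*3) = -209413 - 210894/((-4/(-144/7)*12)*3) = -209413 - 210894/((-4*(-7/144)*12)*3) = -209413 - 210894/(((7/36)*12)*3) = -209413 - 210894/((7/3)*3) = -209413 - 210894/7 = -1676785/7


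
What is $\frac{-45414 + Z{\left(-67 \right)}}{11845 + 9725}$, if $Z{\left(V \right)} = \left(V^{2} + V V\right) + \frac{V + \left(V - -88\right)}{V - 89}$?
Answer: $- \frac{568397}{336492} \approx -1.6892$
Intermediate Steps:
$Z{\left(V \right)} = 2 V^{2} + \frac{88 + 2 V}{-89 + V}$ ($Z{\left(V \right)} = \left(V^{2} + V^{2}\right) + \frac{V + \left(V + 88\right)}{-89 + V} = 2 V^{2} + \frac{V + \left(88 + V\right)}{-89 + V} = 2 V^{2} + \frac{88 + 2 V}{-89 + V}$)
$\frac{-45414 + Z{\left(-67 \right)}}{11845 + 9725} = \frac{-45414 + \frac{2 \left(44 - 67 + \left(-67\right)^{3} - 89 \left(-67\right)^{2}\right)}{-89 - 67}}{11845 + 9725} = \frac{-45414 + \frac{2 \left(44 - 67 - 300763 - 399521\right)}{-156}}{21570} = \left(-45414 + 2 \left(- \frac{1}{156}\right) \left(44 - 67 - 300763 - 399521\right)\right) \frac{1}{21570} = \left(-45414 + 2 \left(- \frac{1}{156}\right) \left(-700307\right)\right) \frac{1}{21570} = \left(-45414 + \frac{700307}{78}\right) \frac{1}{21570} = \left(- \frac{2841985}{78}\right) \frac{1}{21570} = - \frac{568397}{336492}$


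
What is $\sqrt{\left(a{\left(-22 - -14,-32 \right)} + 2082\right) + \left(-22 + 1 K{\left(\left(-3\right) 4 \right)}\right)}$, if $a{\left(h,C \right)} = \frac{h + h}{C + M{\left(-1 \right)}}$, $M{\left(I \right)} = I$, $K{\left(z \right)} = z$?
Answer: $\frac{260 \sqrt{33}}{33} \approx 45.26$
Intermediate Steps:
$a{\left(h,C \right)} = \frac{2 h}{-1 + C}$ ($a{\left(h,C \right)} = \frac{h + h}{C - 1} = \frac{2 h}{-1 + C}$)
$\sqrt{\left(a{\left(-22 - -14,-32 \right)} + 2082\right) + \left(-22 + 1 K{\left(\left(-3\right) 4 \right)}\right)} = \sqrt{\left(\frac{2 \left(-22 - -14\right)}{-1 - 32} + 2082\right) - \left(22 - \left(-3\right) 4\right)} = \sqrt{\left(\frac{2 \left(-22 + 14\right)}{-33} + 2082\right) + \left(-22 + 1 \left(-12\right)\right)} = \sqrt{\left(2 \left(-8\right) \left(- \frac{1}{33}\right) + 2082\right) - 34} = \sqrt{\left(\frac{16}{33} + 2082\right) - 34} = \sqrt{\frac{68722}{33} - 34} = \sqrt{\frac{67600}{33}} = \frac{260 \sqrt{33}}{33}$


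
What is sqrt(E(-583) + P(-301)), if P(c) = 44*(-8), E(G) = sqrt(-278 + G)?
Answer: sqrt(-352 + I*sqrt(861)) ≈ 0.78131 + 18.778*I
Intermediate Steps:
P(c) = -352
sqrt(E(-583) + P(-301)) = sqrt(sqrt(-278 - 583) - 352) = sqrt(sqrt(-861) - 352) = sqrt(I*sqrt(861) - 352) = sqrt(-352 + I*sqrt(861))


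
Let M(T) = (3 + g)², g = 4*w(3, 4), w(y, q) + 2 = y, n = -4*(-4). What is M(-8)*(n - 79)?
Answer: -3087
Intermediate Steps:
n = 16
w(y, q) = -2 + y
g = 4 (g = 4*(-2 + 3) = 4*1 = 4)
M(T) = 49 (M(T) = (3 + 4)² = 7² = 49)
M(-8)*(n - 79) = 49*(16 - 79) = 49*(-63) = -3087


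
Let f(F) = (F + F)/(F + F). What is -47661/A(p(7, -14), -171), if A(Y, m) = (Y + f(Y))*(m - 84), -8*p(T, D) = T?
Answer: 127096/85 ≈ 1495.2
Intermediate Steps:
f(F) = 1 (f(F) = (2*F)/((2*F)) = (2*F)*(1/(2*F)) = 1)
p(T, D) = -T/8
A(Y, m) = (1 + Y)*(-84 + m) (A(Y, m) = (Y + 1)*(m - 84) = (1 + Y)*(-84 + m))
-47661/A(p(7, -14), -171) = -47661/(-84 - 171 - (-21)*7/2 - ⅛*7*(-171)) = -47661/(-84 - 171 - 84*(-7/8) - 7/8*(-171)) = -47661/(-84 - 171 + 147/2 + 1197/8) = -47661/(-255/8) = -47661*(-8/255) = 127096/85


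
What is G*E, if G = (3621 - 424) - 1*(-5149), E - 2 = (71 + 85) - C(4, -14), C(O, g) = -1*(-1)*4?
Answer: 1285284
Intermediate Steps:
C(O, g) = 4 (C(O, g) = 1*4 = 4)
E = 154 (E = 2 + ((71 + 85) - 1*4) = 2 + (156 - 4) = 2 + 152 = 154)
G = 8346 (G = 3197 + 5149 = 8346)
G*E = 8346*154 = 1285284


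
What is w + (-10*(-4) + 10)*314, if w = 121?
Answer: 15821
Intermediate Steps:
w + (-10*(-4) + 10)*314 = 121 + (-10*(-4) + 10)*314 = 121 + (40 + 10)*314 = 121 + 50*314 = 121 + 15700 = 15821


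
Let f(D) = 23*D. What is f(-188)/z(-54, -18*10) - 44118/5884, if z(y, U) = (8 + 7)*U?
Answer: -11709523/1985850 ≈ -5.8965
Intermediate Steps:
z(y, U) = 15*U
f(-188)/z(-54, -18*10) - 44118/5884 = (23*(-188))/((15*(-18*10))) - 44118/5884 = -4324/(15*(-180)) - 44118*1/5884 = -4324/(-2700) - 22059/2942 = -4324*(-1/2700) - 22059/2942 = 1081/675 - 22059/2942 = -11709523/1985850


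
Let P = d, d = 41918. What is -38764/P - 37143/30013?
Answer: -1360192103/629042467 ≈ -2.1623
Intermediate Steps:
P = 41918
-38764/P - 37143/30013 = -38764/41918 - 37143/30013 = -38764*1/41918 - 37143*1/30013 = -19382/20959 - 37143/30013 = -1360192103/629042467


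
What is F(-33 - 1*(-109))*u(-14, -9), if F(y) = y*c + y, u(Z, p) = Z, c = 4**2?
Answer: -18088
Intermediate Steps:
c = 16
F(y) = 17*y (F(y) = y*16 + y = 16*y + y = 17*y)
F(-33 - 1*(-109))*u(-14, -9) = (17*(-33 - 1*(-109)))*(-14) = (17*(-33 + 109))*(-14) = (17*76)*(-14) = 1292*(-14) = -18088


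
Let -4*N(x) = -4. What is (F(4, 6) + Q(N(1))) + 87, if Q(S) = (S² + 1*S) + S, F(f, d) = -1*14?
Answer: 76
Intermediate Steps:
F(f, d) = -14
N(x) = 1 (N(x) = -¼*(-4) = 1)
Q(S) = S² + 2*S (Q(S) = (S² + S) + S = (S + S²) + S = S² + 2*S)
(F(4, 6) + Q(N(1))) + 87 = (-14 + 1*(2 + 1)) + 87 = (-14 + 1*3) + 87 = (-14 + 3) + 87 = -11 + 87 = 76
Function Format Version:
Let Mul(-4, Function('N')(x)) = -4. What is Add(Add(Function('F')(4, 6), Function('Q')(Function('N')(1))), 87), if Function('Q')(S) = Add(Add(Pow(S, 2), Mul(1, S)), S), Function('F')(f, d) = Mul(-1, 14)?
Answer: 76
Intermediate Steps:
Function('F')(f, d) = -14
Function('N')(x) = 1 (Function('N')(x) = Mul(Rational(-1, 4), -4) = 1)
Function('Q')(S) = Add(Pow(S, 2), Mul(2, S)) (Function('Q')(S) = Add(Add(Pow(S, 2), S), S) = Add(Add(S, Pow(S, 2)), S) = Add(Pow(S, 2), Mul(2, S)))
Add(Add(Function('F')(4, 6), Function('Q')(Function('N')(1))), 87) = Add(Add(-14, Mul(1, Add(2, 1))), 87) = Add(Add(-14, Mul(1, 3)), 87) = Add(Add(-14, 3), 87) = Add(-11, 87) = 76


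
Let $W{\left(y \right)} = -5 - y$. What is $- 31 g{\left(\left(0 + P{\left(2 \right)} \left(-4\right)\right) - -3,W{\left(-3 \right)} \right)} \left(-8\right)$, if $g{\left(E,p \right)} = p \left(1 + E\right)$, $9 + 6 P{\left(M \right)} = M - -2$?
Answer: $- \frac{10912}{3} \approx -3637.3$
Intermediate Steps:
$P{\left(M \right)} = - \frac{7}{6} + \frac{M}{6}$ ($P{\left(M \right)} = - \frac{3}{2} + \frac{M - -2}{6} = - \frac{3}{2} + \frac{M + 2}{6} = - \frac{3}{2} + \frac{2 + M}{6} = - \frac{3}{2} + \left(\frac{1}{3} + \frac{M}{6}\right) = - \frac{7}{6} + \frac{M}{6}$)
$- 31 g{\left(\left(0 + P{\left(2 \right)} \left(-4\right)\right) - -3,W{\left(-3 \right)} \right)} \left(-8\right) = - 31 \left(-5 - -3\right) \left(1 - \left(-3 - \left(- \frac{7}{6} + \frac{1}{6} \cdot 2\right) \left(-4\right)\right)\right) \left(-8\right) = - 31 \left(-5 + 3\right) \left(1 + \left(\left(0 + \left(- \frac{7}{6} + \frac{1}{3}\right) \left(-4\right)\right) + 3\right)\right) \left(-8\right) = - 31 \left(- 2 \left(1 + \left(\left(0 - - \frac{10}{3}\right) + 3\right)\right)\right) \left(-8\right) = - 31 \left(- 2 \left(1 + \left(\left(0 + \frac{10}{3}\right) + 3\right)\right)\right) \left(-8\right) = - 31 \left(- 2 \left(1 + \left(\frac{10}{3} + 3\right)\right)\right) \left(-8\right) = - 31 \left(- 2 \left(1 + \frac{19}{3}\right)\right) \left(-8\right) = - 31 \left(\left(-2\right) \frac{22}{3}\right) \left(-8\right) = \left(-31\right) \left(- \frac{44}{3}\right) \left(-8\right) = \frac{1364}{3} \left(-8\right) = - \frac{10912}{3}$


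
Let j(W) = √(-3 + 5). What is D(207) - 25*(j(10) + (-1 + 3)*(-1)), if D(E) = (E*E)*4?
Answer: 171446 - 25*√2 ≈ 1.7141e+5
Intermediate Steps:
j(W) = √2
D(E) = 4*E² (D(E) = E²*4 = 4*E²)
D(207) - 25*(j(10) + (-1 + 3)*(-1)) = 4*207² - 25*(√2 + (-1 + 3)*(-1)) = 4*42849 - 25*(√2 + 2*(-1)) = 171396 - 25*(√2 - 2) = 171396 - 25*(-2 + √2) = 171396 - (-50 + 25*√2) = 171396 + (50 - 25*√2) = 171446 - 25*√2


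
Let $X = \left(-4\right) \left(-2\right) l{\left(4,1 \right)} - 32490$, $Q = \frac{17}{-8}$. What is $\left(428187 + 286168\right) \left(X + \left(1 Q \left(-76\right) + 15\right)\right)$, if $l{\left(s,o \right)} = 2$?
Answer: $- \frac{46143761225}{2} \approx -2.3072 \cdot 10^{10}$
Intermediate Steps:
$Q = - \frac{17}{8}$ ($Q = 17 \left(- \frac{1}{8}\right) = - \frac{17}{8} \approx -2.125$)
$X = -32474$ ($X = \left(-4\right) \left(-2\right) 2 - 32490 = 8 \cdot 2 - 32490 = 16 - 32490 = -32474$)
$\left(428187 + 286168\right) \left(X + \left(1 Q \left(-76\right) + 15\right)\right) = \left(428187 + 286168\right) \left(-32474 + \left(1 \left(- \frac{17}{8}\right) \left(-76\right) + 15\right)\right) = 714355 \left(-32474 + \left(\left(- \frac{17}{8}\right) \left(-76\right) + 15\right)\right) = 714355 \left(-32474 + \left(\frac{323}{2} + 15\right)\right) = 714355 \left(-32474 + \frac{353}{2}\right) = 714355 \left(- \frac{64595}{2}\right) = - \frac{46143761225}{2}$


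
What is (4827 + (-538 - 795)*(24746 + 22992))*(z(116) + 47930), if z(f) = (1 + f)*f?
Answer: -3913367770354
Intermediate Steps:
z(f) = f*(1 + f)
(4827 + (-538 - 795)*(24746 + 22992))*(z(116) + 47930) = (4827 + (-538 - 795)*(24746 + 22992))*(116*(1 + 116) + 47930) = (4827 - 1333*47738)*(116*117 + 47930) = (4827 - 63634754)*(13572 + 47930) = -63629927*61502 = -3913367770354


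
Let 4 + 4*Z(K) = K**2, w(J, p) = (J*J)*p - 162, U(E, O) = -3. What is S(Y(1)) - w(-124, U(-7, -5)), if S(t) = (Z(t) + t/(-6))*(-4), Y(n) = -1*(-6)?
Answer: 46262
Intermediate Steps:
w(J, p) = -162 + p*J**2 (w(J, p) = J**2*p - 162 = p*J**2 - 162 = -162 + p*J**2)
Y(n) = 6
Z(K) = -1 + K**2/4
S(t) = 4 - t**2 + 2*t/3 (S(t) = ((-1 + t**2/4) + t/(-6))*(-4) = ((-1 + t**2/4) + t*(-1/6))*(-4) = ((-1 + t**2/4) - t/6)*(-4) = (-1 - t/6 + t**2/4)*(-4) = 4 - t**2 + 2*t/3)
S(Y(1)) - w(-124, U(-7, -5)) = (4 - 1*6**2 + (2/3)*6) - (-162 - 3*(-124)**2) = (4 - 1*36 + 4) - (-162 - 3*15376) = (4 - 36 + 4) - (-162 - 46128) = -28 - 1*(-46290) = -28 + 46290 = 46262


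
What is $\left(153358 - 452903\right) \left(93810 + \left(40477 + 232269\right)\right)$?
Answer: $-109800017020$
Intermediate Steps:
$\left(153358 - 452903\right) \left(93810 + \left(40477 + 232269\right)\right) = - 299545 \left(93810 + 272746\right) = \left(-299545\right) 366556 = -109800017020$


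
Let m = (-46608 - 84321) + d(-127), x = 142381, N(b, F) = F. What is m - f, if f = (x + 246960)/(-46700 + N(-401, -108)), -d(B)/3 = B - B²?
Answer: -3845402747/46808 ≈ -82153.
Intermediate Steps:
d(B) = -3*B + 3*B² (d(B) = -3*(B - B²) = -3*B + 3*B²)
m = -82161 (m = (-46608 - 84321) + 3*(-127)*(-1 - 127) = -130929 + 3*(-127)*(-128) = -130929 + 48768 = -82161)
f = -389341/46808 (f = (142381 + 246960)/(-46700 - 108) = 389341/(-46808) = 389341*(-1/46808) = -389341/46808 ≈ -8.3178)
m - f = -82161 - 1*(-389341/46808) = -82161 + 389341/46808 = -3845402747/46808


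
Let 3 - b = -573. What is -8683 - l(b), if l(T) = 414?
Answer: -9097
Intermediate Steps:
b = 576 (b = 3 - 1*(-573) = 3 + 573 = 576)
-8683 - l(b) = -8683 - 1*414 = -8683 - 414 = -9097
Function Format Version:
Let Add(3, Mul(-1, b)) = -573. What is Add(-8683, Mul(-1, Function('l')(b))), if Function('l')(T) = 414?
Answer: -9097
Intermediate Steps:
b = 576 (b = Add(3, Mul(-1, -573)) = Add(3, 573) = 576)
Add(-8683, Mul(-1, Function('l')(b))) = Add(-8683, Mul(-1, 414)) = Add(-8683, -414) = -9097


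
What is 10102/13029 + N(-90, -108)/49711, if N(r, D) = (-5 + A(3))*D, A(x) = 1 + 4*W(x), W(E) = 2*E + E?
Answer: 457152298/647684619 ≈ 0.70583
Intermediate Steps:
W(E) = 3*E
A(x) = 1 + 12*x (A(x) = 1 + 4*(3*x) = 1 + 12*x)
N(r, D) = 32*D (N(r, D) = (-5 + (1 + 12*3))*D = (-5 + (1 + 36))*D = (-5 + 37)*D = 32*D)
10102/13029 + N(-90, -108)/49711 = 10102/13029 + (32*(-108))/49711 = 10102*(1/13029) - 3456*1/49711 = 10102/13029 - 3456/49711 = 457152298/647684619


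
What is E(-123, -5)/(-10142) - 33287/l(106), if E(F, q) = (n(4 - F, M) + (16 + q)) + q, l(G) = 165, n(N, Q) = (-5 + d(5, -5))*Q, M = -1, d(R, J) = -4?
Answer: -30690839/152130 ≈ -201.74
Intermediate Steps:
n(N, Q) = -9*Q (n(N, Q) = (-5 - 4)*Q = -9*Q)
E(F, q) = 25 + 2*q (E(F, q) = (-9*(-1) + (16 + q)) + q = (9 + (16 + q)) + q = (25 + q) + q = 25 + 2*q)
E(-123, -5)/(-10142) - 33287/l(106) = (25 + 2*(-5))/(-10142) - 33287/165 = (25 - 10)*(-1/10142) - 33287*1/165 = 15*(-1/10142) - 33287/165 = -15/10142 - 33287/165 = -30690839/152130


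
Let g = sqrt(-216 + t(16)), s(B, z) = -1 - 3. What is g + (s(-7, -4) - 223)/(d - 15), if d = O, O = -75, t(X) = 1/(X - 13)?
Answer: 227/90 + I*sqrt(1941)/3 ≈ 2.5222 + 14.686*I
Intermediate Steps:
s(B, z) = -4
t(X) = 1/(-13 + X)
g = I*sqrt(1941)/3 (g = sqrt(-216 + 1/(-13 + 16)) = sqrt(-216 + 1/3) = sqrt(-647/3) = I*sqrt(1941)/3 ≈ 14.686*I)
d = -75
g + (s(-7, -4) - 223)/(d - 15) = I*sqrt(1941)/3 + (-4 - 223)/(-75 - 15) = I*sqrt(1941)/3 - 227/(-90) = I*sqrt(1941)/3 - 227*(-1/90) = I*sqrt(1941)/3 + 227/90 = 227/90 + I*sqrt(1941)/3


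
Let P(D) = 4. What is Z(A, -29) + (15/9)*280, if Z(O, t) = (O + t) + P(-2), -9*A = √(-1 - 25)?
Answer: 1325/3 - I*√26/9 ≈ 441.67 - 0.56656*I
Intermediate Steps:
A = -I*√26/9 (A = -√(-1 - 25)/9 = -I*√26/9 ≈ -0.56656*I)
Z(O, t) = 4 + O + t (Z(O, t) = (O + t) + 4 = 4 + O + t)
Z(A, -29) + (15/9)*280 = (4 - I*√26/9 - 29) + (15/9)*280 = (-25 - I*√26/9) + (15*(⅑))*280 = (-25 - I*√26/9) + (5/3)*280 = (-25 - I*√26/9) + 1400/3 = 1325/3 - I*√26/9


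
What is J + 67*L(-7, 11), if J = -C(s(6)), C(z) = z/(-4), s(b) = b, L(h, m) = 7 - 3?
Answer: 539/2 ≈ 269.50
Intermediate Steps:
L(h, m) = 4
C(z) = -z/4 (C(z) = z*(-1/4) = -z/4)
J = 3/2 (J = -(-1)*6/4 = -1*(-3/2) = 3/2 ≈ 1.5000)
J + 67*L(-7, 11) = 3/2 + 67*4 = 3/2 + 268 = 539/2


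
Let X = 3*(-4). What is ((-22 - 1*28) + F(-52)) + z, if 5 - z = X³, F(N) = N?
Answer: 1631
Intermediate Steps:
X = -12
z = 1733 (z = 5 - 1*(-12)³ = 5 - 1*(-1728) = 5 + 1728 = 1733)
((-22 - 1*28) + F(-52)) + z = ((-22 - 1*28) - 52) + 1733 = ((-22 - 28) - 52) + 1733 = (-50 - 52) + 1733 = -102 + 1733 = 1631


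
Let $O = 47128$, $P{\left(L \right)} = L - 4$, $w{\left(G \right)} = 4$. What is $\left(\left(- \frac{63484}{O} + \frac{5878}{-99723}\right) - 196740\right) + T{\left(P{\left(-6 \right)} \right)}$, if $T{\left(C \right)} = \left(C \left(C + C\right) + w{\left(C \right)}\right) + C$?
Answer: $- \frac{230930698881085}{1174936386} \approx -1.9655 \cdot 10^{5}$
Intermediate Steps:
$P{\left(L \right)} = -4 + L$
$T{\left(C \right)} = 4 + C + 2 C^{2}$ ($T{\left(C \right)} = \left(C \left(C + C\right) + 4\right) + C = \left(C 2 C + 4\right) + C = \left(2 C^{2} + 4\right) + C = \left(4 + 2 C^{2}\right) + C = 4 + C + 2 C^{2}$)
$\left(\left(- \frac{63484}{O} + \frac{5878}{-99723}\right) - 196740\right) + T{\left(P{\left(-6 \right)} \right)} = \left(\left(- \frac{63484}{47128} + \frac{5878}{-99723}\right) - 196740\right) + \left(4 - 10 + 2 \left(-4 - 6\right)^{2}\right) = \left(\left(\left(-63484\right) \frac{1}{47128} + 5878 \left(- \frac{1}{99723}\right)\right) - 196740\right) + \left(4 - 10 + 2 \left(-10\right)^{2}\right) = \left(\left(- \frac{15871}{11782} - \frac{5878}{99723}\right) - 196740\right) + \left(4 - 10 + 2 \cdot 100\right) = \left(- \frac{1651958329}{1174936386} - 196740\right) + \left(4 - 10 + 200\right) = - \frac{231158636539969}{1174936386} + 194 = - \frac{230930698881085}{1174936386}$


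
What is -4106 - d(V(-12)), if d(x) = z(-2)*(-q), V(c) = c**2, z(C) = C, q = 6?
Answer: -4118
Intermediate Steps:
d(x) = 12 (d(x) = -(-2)*6 = -2*(-6) = 12)
-4106 - d(V(-12)) = -4106 - 1*12 = -4106 - 12 = -4118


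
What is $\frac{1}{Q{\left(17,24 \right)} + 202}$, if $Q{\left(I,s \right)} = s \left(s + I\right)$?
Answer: $\frac{1}{1186} \approx 0.00084317$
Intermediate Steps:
$Q{\left(I,s \right)} = s \left(I + s\right)$
$\frac{1}{Q{\left(17,24 \right)} + 202} = \frac{1}{24 \left(17 + 24\right) + 202} = \frac{1}{24 \cdot 41 + 202} = \frac{1}{984 + 202} = \frac{1}{1186}$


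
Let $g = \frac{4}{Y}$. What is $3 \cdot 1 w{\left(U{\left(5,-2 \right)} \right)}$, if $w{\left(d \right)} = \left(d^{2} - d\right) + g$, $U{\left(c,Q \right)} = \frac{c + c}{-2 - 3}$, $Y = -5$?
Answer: $\frac{78}{5} \approx 15.6$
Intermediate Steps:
$g = - \frac{4}{5}$ ($g = \frac{4}{-5} = 4 \left(- \frac{1}{5}\right) = - \frac{4}{5} \approx -0.8$)
$U{\left(c,Q \right)} = - \frac{2 c}{5}$ ($U{\left(c,Q \right)} = \frac{2 c}{-5} = 2 c \left(- \frac{1}{5}\right) = - \frac{2 c}{5}$)
$w{\left(d \right)} = - \frac{4}{5} + d^{2} - d$ ($w{\left(d \right)} = \left(d^{2} - d\right) - \frac{4}{5} = - \frac{4}{5} + d^{2} - d$)
$3 \cdot 1 w{\left(U{\left(5,-2 \right)} \right)} = 3 \cdot 1 \left(- \frac{4}{5} + \left(\left(- \frac{2}{5}\right) 5\right)^{2} - \left(- \frac{2}{5}\right) 5\right) = 3 \left(- \frac{4}{5} + \left(-2\right)^{2} - -2\right) = 3 \left(- \frac{4}{5} + 4 + 2\right) = 3 \cdot \frac{26}{5} = \frac{78}{5}$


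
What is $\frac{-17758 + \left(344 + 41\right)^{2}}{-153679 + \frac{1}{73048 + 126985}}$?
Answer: $- \frac{26097705411}{30740871406} \approx -0.84896$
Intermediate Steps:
$\frac{-17758 + \left(344 + 41\right)^{2}}{-153679 + \frac{1}{73048 + 126985}} = \frac{-17758 + 385^{2}}{-153679 + \frac{1}{200033}} = \frac{-17758 + 148225}{-153679 + \frac{1}{200033}} = \frac{130467}{- \frac{30740871406}{200033}} = 130467 \left(- \frac{200033}{30740871406}\right) = - \frac{26097705411}{30740871406}$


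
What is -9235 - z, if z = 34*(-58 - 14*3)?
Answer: -5835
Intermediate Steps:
z = -3400 (z = 34*(-58 - 42) = 34*(-100) = -3400)
-9235 - z = -9235 - 1*(-3400) = -9235 + 3400 = -5835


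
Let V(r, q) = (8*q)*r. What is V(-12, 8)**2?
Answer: 589824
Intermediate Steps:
V(r, q) = 8*q*r
V(-12, 8)**2 = (8*8*(-12))**2 = (-768)**2 = 589824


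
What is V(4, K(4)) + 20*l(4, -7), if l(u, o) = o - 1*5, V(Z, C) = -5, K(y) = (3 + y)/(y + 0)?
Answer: -245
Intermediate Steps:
K(y) = (3 + y)/y
l(u, o) = -5 + o (l(u, o) = o - 5 = -5 + o)
V(4, K(4)) + 20*l(4, -7) = -5 + 20*(-5 - 7) = -5 + 20*(-12) = -5 - 240 = -245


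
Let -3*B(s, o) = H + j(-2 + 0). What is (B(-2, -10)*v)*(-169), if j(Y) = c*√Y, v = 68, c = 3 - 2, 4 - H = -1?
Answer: 57460/3 + 11492*I*√2/3 ≈ 19153.0 + 5417.4*I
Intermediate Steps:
H = 5 (H = 4 - 1*(-1) = 4 + 1 = 5)
c = 1
j(Y) = √Y (j(Y) = 1*√Y = √Y)
B(s, o) = -5/3 - I*√2/3 (B(s, o) = -(5 + √(-2 + 0))/3 = -(5 + √(-2))/3 = -(5 + I*√2)/3 = -5/3 - I*√2/3)
(B(-2, -10)*v)*(-169) = ((-5/3 - I*√2/3)*68)*(-169) = (-340/3 - 68*I*√2/3)*(-169) = 57460/3 + 11492*I*√2/3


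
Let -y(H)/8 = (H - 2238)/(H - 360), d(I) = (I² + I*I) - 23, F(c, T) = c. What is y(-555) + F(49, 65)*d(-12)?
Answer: 3952977/305 ≈ 12961.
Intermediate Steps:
d(I) = -23 + 2*I² (d(I) = (I² + I²) - 23 = 2*I² - 23 = -23 + 2*I²)
y(H) = -8*(-2238 + H)/(-360 + H) (y(H) = -8*(H - 2238)/(H - 360) = -8*(-2238 + H)/(-360 + H))
y(-555) + F(49, 65)*d(-12) = 8*(2238 - 1*(-555))/(-360 - 555) + 49*(-23 + 2*(-12)²) = 8*(2238 + 555)/(-915) + 49*(-23 + 2*144) = 8*(-1/915)*2793 + 49*(-23 + 288) = -7448/305 + 49*265 = -7448/305 + 12985 = 3952977/305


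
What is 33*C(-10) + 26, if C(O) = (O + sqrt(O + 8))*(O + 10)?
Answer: 26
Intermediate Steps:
C(O) = (10 + O)*(O + sqrt(8 + O)) (C(O) = (O + sqrt(8 + O))*(10 + O) = (10 + O)*(O + sqrt(8 + O)))
33*C(-10) + 26 = 33*((-10)**2 + 10*(-10) + 10*sqrt(8 - 10) - 10*sqrt(8 - 10)) + 26 = 33*(100 - 100 + 10*sqrt(-2) - 10*I*sqrt(2)) + 26 = 33*(100 - 100 + 10*(I*sqrt(2)) - 10*I*sqrt(2)) + 26 = 33*(100 - 100 + 10*I*sqrt(2) - 10*I*sqrt(2)) + 26 = 33*0 + 26 = 0 + 26 = 26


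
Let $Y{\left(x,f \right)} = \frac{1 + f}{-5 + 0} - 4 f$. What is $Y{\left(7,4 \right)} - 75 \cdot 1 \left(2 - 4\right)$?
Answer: $133$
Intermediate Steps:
$Y{\left(x,f \right)} = - \frac{1}{5} - \frac{21 f}{5}$ ($Y{\left(x,f \right)} = \frac{1 + f}{-5} - 4 f = \left(1 + f\right) \left(- \frac{1}{5}\right) - 4 f = \left(- \frac{1}{5} - \frac{f}{5}\right) - 4 f = - \frac{1}{5} - \frac{21 f}{5}$)
$Y{\left(7,4 \right)} - 75 \cdot 1 \left(2 - 4\right) = \left(- \frac{1}{5} - \frac{84}{5}\right) - 75 \cdot 1 \left(2 - 4\right) = \left(- \frac{1}{5} - \frac{84}{5}\right) - 75 \cdot 1 \left(-2\right) = -17 - -150 = -17 + 150 = 133$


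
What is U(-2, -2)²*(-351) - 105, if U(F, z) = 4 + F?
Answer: -1509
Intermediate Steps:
U(-2, -2)²*(-351) - 105 = (4 - 2)²*(-351) - 105 = 2²*(-351) - 105 = 4*(-351) - 105 = -1404 - 105 = -1509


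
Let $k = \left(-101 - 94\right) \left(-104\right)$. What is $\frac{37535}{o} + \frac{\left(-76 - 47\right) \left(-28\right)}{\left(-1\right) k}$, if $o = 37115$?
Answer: $\frac{812033}{964990} \approx 0.84149$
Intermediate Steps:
$k = 20280$ ($k = \left(-195\right) \left(-104\right) = 20280$)
$\frac{37535}{o} + \frac{\left(-76 - 47\right) \left(-28\right)}{\left(-1\right) k} = \frac{37535}{37115} + \frac{\left(-76 - 47\right) \left(-28\right)}{\left(-1\right) 20280} = 37535 \cdot \frac{1}{37115} + \frac{\left(-123\right) \left(-28\right)}{-20280} = \frac{7507}{7423} + 3444 \left(- \frac{1}{20280}\right) = \frac{7507}{7423} - \frac{287}{1690} = \frac{812033}{964990}$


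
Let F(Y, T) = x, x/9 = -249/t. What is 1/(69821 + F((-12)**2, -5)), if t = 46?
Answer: 46/3209525 ≈ 1.4332e-5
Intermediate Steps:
x = -2241/46 (x = 9*(-249/46) = -2241/46 ≈ -48.717)
F(Y, T) = -2241/46
1/(69821 + F((-12)**2, -5)) = 1/(69821 - 2241/46) = 1/(3209525/46) = 46/3209525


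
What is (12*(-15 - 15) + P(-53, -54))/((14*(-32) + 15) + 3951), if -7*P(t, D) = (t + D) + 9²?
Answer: -1247/12313 ≈ -0.10128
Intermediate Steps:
P(t, D) = -81/7 - D/7 - t/7 (P(t, D) = -((t + D) + 9²)/7 = -((D + t) + 81)/7 = -(81 + D + t)/7 = -81/7 - D/7 - t/7)
(12*(-15 - 15) + P(-53, -54))/((14*(-32) + 15) + 3951) = (12*(-15 - 15) + (-81/7 - ⅐*(-54) - ⅐*(-53)))/((14*(-32) + 15) + 3951) = (12*(-30) + (-81/7 + 54/7 + 53/7))/((-448 + 15) + 3951) = (-360 + 26/7)/(-433 + 3951) = -2494/7/3518 = -2494/7*1/3518 = -1247/12313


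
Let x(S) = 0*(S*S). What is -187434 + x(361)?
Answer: -187434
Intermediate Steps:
x(S) = 0 (x(S) = 0*S**2 = 0)
-187434 + x(361) = -187434 + 0 = -187434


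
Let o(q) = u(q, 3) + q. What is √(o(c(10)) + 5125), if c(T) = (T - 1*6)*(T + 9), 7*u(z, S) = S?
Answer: √254870/7 ≈ 72.121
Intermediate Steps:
u(z, S) = S/7
c(T) = (-6 + T)*(9 + T) (c(T) = (T - 6)*(9 + T) = (-6 + T)*(9 + T))
o(q) = 3/7 + q (o(q) = (⅐)*3 + q = 3/7 + q)
√(o(c(10)) + 5125) = √((3/7 + (-54 + 10² + 3*10)) + 5125) = √((3/7 + (-54 + 100 + 30)) + 5125) = √((3/7 + 76) + 5125) = √(535/7 + 5125) = √(36410/7) = √254870/7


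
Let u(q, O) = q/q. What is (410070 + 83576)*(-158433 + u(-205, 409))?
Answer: -78209323072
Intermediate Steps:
u(q, O) = 1
(410070 + 83576)*(-158433 + u(-205, 409)) = (410070 + 83576)*(-158433 + 1) = 493646*(-158432) = -78209323072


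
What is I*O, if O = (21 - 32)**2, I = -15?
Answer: -1815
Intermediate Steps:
O = 121 (O = (-11)**2 = 121)
I*O = -15*121 = -1815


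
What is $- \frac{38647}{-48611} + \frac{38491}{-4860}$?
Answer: $- \frac{1683261581}{236249460} \approx -7.1249$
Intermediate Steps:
$- \frac{38647}{-48611} + \frac{38491}{-4860} = \left(-38647\right) \left(- \frac{1}{48611}\right) + 38491 \left(- \frac{1}{4860}\right) = \frac{38647}{48611} - \frac{38491}{4860} = - \frac{1683261581}{236249460}$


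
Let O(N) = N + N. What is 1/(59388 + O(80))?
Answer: 1/59548 ≈ 1.6793e-5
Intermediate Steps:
O(N) = 2*N
1/(59388 + O(80)) = 1/(59388 + 2*80) = 1/(59388 + 160) = 1/59548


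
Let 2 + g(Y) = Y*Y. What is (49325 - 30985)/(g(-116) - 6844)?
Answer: 1834/661 ≈ 2.7746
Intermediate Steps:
g(Y) = -2 + Y² (g(Y) = -2 + Y*Y = -2 + Y²)
(49325 - 30985)/(g(-116) - 6844) = (49325 - 30985)/((-2 + (-116)²) - 6844) = 18340/((-2 + 13456) - 6844) = 18340/(13454 - 6844) = 18340/6610 = 18340*(1/6610) = 1834/661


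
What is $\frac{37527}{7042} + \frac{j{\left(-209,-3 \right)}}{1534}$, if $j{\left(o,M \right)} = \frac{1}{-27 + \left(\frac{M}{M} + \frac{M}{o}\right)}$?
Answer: $\frac{11165776585}{2095285231} \approx 5.329$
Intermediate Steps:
$j{\left(o,M \right)} = \frac{1}{-26 + \frac{M}{o}}$ ($j{\left(o,M \right)} = \frac{1}{-27 + \left(1 + \frac{M}{o}\right)} = \frac{1}{-26 + \frac{M}{o}}$)
$\frac{37527}{7042} + \frac{j{\left(-209,-3 \right)}}{1534} = \frac{37527}{7042} + \frac{\left(-209\right) \frac{1}{-3 - -5434}}{1534} = 37527 \cdot \frac{1}{7042} + - \frac{209}{-3 + 5434} \cdot \frac{1}{1534} = \frac{5361}{1006} + - \frac{209}{5431} \cdot \frac{1}{1534} = \frac{5361}{1006} + \left(-209\right) \frac{1}{5431} \cdot \frac{1}{1534} = \frac{5361}{1006} - \frac{209}{8331154} = \frac{11165776585}{2095285231}$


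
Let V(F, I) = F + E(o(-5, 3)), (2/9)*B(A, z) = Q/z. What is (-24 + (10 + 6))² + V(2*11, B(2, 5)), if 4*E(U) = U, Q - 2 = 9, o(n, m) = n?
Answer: 339/4 ≈ 84.750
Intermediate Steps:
Q = 11 (Q = 2 + 9 = 11)
E(U) = U/4
B(A, z) = 99/(2*z) (B(A, z) = 9*(11/z)/2 = 99/(2*z))
V(F, I) = -5/4 + F (V(F, I) = F + (¼)*(-5) = F - 5/4 = -5/4 + F)
(-24 + (10 + 6))² + V(2*11, B(2, 5)) = (-24 + (10 + 6))² + (-5/4 + 2*11) = (-24 + 16)² + (-5/4 + 22) = (-8)² + 83/4 = 64 + 83/4 = 339/4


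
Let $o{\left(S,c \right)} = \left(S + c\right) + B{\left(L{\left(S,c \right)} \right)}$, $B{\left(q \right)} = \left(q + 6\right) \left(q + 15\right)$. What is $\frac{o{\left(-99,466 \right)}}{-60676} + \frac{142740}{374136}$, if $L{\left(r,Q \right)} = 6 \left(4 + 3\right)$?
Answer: $\frac{6377507}{19303636} \approx 0.33038$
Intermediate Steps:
$L{\left(r,Q \right)} = 42$ ($L{\left(r,Q \right)} = 6 \cdot 7 = 42$)
$B{\left(q \right)} = \left(6 + q\right) \left(15 + q\right)$
$o{\left(S,c \right)} = 2736 + S + c$ ($o{\left(S,c \right)} = \left(S + c\right) + \left(90 + 42^{2} + 21 \cdot 42\right) = \left(S + c\right) + \left(90 + 1764 + 882\right) = \left(S + c\right) + 2736 = 2736 + S + c$)
$\frac{o{\left(-99,466 \right)}}{-60676} + \frac{142740}{374136} = \frac{2736 - 99 + 466}{-60676} + \frac{142740}{374136} = 3103 \left(- \frac{1}{60676}\right) + 142740 \cdot \frac{1}{374136} = - \frac{3103}{60676} + \frac{11895}{31178} = \frac{6377507}{19303636}$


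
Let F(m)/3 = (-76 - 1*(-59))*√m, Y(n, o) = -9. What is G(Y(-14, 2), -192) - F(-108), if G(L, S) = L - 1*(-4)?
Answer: -5 + 306*I*√3 ≈ -5.0 + 530.01*I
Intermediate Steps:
F(m) = -51*√m (F(m) = 3*((-76 - 1*(-59))*√m) = 3*((-76 + 59)*√m) = 3*(-17*√m) = -51*√m)
G(L, S) = 4 + L (G(L, S) = L + 4 = 4 + L)
G(Y(-14, 2), -192) - F(-108) = (4 - 9) - (-51)*√(-108) = -5 - (-51)*6*I*√3 = -5 - (-306)*I*√3 = -5 + 306*I*√3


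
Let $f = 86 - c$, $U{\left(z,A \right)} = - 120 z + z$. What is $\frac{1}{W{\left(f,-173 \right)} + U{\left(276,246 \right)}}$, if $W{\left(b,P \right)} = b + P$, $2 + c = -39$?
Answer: $- \frac{1}{32890} \approx -3.0404 \cdot 10^{-5}$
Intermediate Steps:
$c = -41$ ($c = -2 - 39 = -41$)
$U{\left(z,A \right)} = - 119 z$
$f = 127$ ($f = 86 - -41 = 86 + 41 = 127$)
$W{\left(b,P \right)} = P + b$
$\frac{1}{W{\left(f,-173 \right)} + U{\left(276,246 \right)}} = \frac{1}{\left(-173 + 127\right) - 32844} = \frac{1}{-46 - 32844} = \frac{1}{-32890} = - \frac{1}{32890}$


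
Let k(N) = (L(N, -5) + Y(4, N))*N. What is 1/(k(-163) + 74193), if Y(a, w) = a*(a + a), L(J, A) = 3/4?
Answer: 4/275419 ≈ 1.4523e-5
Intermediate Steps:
L(J, A) = 3/4 (L(J, A) = 3*(1/4) = 3/4)
Y(a, w) = 2*a**2 (Y(a, w) = a*(2*a) = 2*a**2)
k(N) = 131*N/4 (k(N) = (3/4 + 2*4**2)*N = (3/4 + 2*16)*N = (3/4 + 32)*N = 131*N/4)
1/(k(-163) + 74193) = 1/((131/4)*(-163) + 74193) = 1/(-21353/4 + 74193) = 1/(275419/4) = 4/275419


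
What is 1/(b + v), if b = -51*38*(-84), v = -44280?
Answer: 1/118512 ≈ 8.4380e-6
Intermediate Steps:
b = 162792 (b = -1938*(-84) = 162792)
1/(b + v) = 1/(162792 - 44280) = 1/118512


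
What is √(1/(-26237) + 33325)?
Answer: 2*√5735067276422/26237 ≈ 182.55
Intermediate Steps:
√(1/(-26237) + 33325) = √(-1/26237 + 33325) = √(874348024/26237) = 2*√5735067276422/26237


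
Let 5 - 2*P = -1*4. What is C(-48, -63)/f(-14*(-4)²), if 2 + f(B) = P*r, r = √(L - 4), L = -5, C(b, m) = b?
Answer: 384/745 + 2592*I/745 ≈ 0.51544 + 3.4792*I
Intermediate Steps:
P = 9/2 (P = 5/2 - (-1)*4/2 = 5/2 - ½*(-4) = 5/2 + 2 = 9/2 ≈ 4.5000)
r = 3*I (r = √(-5 - 4) = √(-9) = 3*I ≈ 3.0*I)
f(B) = -2 + 27*I/2 (f(B) = -2 + 9*(3*I)/2 = -2 + 27*I/2)
C(-48, -63)/f(-14*(-4)²) = -48*4*(-2 - 27*I/2)/745 = -192*(-2 - 27*I/2)/745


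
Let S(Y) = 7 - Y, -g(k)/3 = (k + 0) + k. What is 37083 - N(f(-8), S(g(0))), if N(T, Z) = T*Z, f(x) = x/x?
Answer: 37076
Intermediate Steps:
g(k) = -6*k (g(k) = -3*((k + 0) + k) = -3*(k + k) = -6*k)
f(x) = 1
37083 - N(f(-8), S(g(0))) = 37083 - (7 - (-6)*0) = 37083 - (7 - 1*0) = 37083 - (7 + 0) = 37083 - 7 = 37076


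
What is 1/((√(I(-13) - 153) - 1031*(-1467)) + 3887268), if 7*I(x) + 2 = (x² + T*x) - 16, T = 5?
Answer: 7559643/40820144491232 - I*√6895/204100722456160 ≈ 1.8519e-7 - 4.0684e-13*I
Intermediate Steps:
I(x) = -18/7 + x²/7 + 5*x/7 (I(x) = -2/7 + ((x² + 5*x) - 16)/7 = -2/7 + (-16 + x² + 5*x)/7 = -2/7 + (-16/7 + x²/7 + 5*x/7) = -18/7 + x²/7 + 5*x/7)
1/((√(I(-13) - 153) - 1031*(-1467)) + 3887268) = 1/((√((-18/7 + (⅐)*(-13)² + (5/7)*(-13)) - 153) - 1031*(-1467)) + 3887268) = 1/((√((-18/7 + (⅐)*169 - 65/7) - 153) + 1512477) + 3887268) = 1/((√((-18/7 + 169/7 - 65/7) - 153) + 1512477) + 3887268) = 1/((√(86/7 - 153) + 1512477) + 3887268) = 1/((√(-985/7) + 1512477) + 3887268) = 1/((I*√6895/7 + 1512477) + 3887268) = 1/((1512477 + I*√6895/7) + 3887268) = 1/(5399745 + I*√6895/7)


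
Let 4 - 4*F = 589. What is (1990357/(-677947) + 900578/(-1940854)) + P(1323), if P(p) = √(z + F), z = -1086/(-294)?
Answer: -2236768249122/657898073369 + I*√27941/14 ≈ -3.3999 + 11.94*I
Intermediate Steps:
F = -585/4 (F = 1 - ¼*589 = 1 - 589/4 = -585/4 ≈ -146.25)
z = 181/49 (z = -1086*(-1/294) = 181/49 ≈ 3.6939)
P(p) = I*√27941/14 (P(p) = √(181/49 - 585/4) = √(-27941/196) = I*√27941/14)
(1990357/(-677947) + 900578/(-1940854)) + P(1323) = (1990357/(-677947) + 900578/(-1940854)) + I*√27941/14 = (1990357*(-1/677947) + 900578*(-1/1940854)) + I*√27941/14 = (-1990357/677947 - 450289/970427) + I*√27941/14 = -2236768249122/657898073369 + I*√27941/14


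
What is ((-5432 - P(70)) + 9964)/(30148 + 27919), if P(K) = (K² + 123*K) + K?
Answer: -9048/58067 ≈ -0.15582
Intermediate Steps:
P(K) = K² + 124*K
((-5432 - P(70)) + 9964)/(30148 + 27919) = ((-5432 - 70*(124 + 70)) + 9964)/(30148 + 27919) = ((-5432 - 70*194) + 9964)/58067 = ((-5432 - 1*13580) + 9964)*(1/58067) = ((-5432 - 13580) + 9964)*(1/58067) = (-19012 + 9964)*(1/58067) = -9048*1/58067 = -9048/58067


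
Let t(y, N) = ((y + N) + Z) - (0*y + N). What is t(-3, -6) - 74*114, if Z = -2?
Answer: -8441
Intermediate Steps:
t(y, N) = -2 + y (t(y, N) = ((y + N) - 2) - (0*y + N) = ((N + y) - 2) - (0 + N) = (-2 + N + y) - N = -2 + y)
t(-3, -6) - 74*114 = (-2 - 3) - 74*114 = -5 - 8436 = -8441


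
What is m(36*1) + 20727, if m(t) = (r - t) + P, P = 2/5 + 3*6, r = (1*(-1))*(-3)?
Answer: 103562/5 ≈ 20712.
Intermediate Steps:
r = 3 (r = -1*(-3) = 3)
P = 92/5 (P = 2*(⅕) + 18 = ⅖ + 18 = 92/5 ≈ 18.400)
m(t) = 107/5 - t (m(t) = (3 - t) + 92/5 = 107/5 - t)
m(36*1) + 20727 = (107/5 - 36) + 20727 = -73/5 + 20727 = 103562/5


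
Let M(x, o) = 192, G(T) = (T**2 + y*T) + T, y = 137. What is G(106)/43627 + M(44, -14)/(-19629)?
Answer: 166436024/285451461 ≈ 0.58306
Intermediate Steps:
G(T) = T**2 + 138*T (G(T) = (T**2 + 137*T) + T = T**2 + 138*T)
G(106)/43627 + M(44, -14)/(-19629) = (106*(138 + 106))/43627 + 192/(-19629) = (106*244)*(1/43627) + 192*(-1/19629) = 25864*(1/43627) - 64/6543 = 25864/43627 - 64/6543 = 166436024/285451461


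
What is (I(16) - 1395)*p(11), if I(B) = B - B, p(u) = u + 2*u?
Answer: -46035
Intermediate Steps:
p(u) = 3*u
I(B) = 0
(I(16) - 1395)*p(11) = (0 - 1395)*(3*11) = -1395*33 = -46035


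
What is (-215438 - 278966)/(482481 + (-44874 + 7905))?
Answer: -123601/111378 ≈ -1.1097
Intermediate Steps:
(-215438 - 278966)/(482481 + (-44874 + 7905)) = -494404/(482481 - 36969) = -494404/445512 = -494404*1/445512 = -123601/111378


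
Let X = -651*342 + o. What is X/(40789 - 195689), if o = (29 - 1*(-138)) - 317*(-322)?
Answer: 120401/154900 ≈ 0.77728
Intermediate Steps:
o = 102241 (o = (29 + 138) + 102074 = 167 + 102074 = 102241)
X = -120401 (X = -651*342 + 102241 = -222642 + 102241 = -120401)
X/(40789 - 195689) = -120401/(40789 - 195689) = -120401/(-154900) = -120401*(-1/154900) = 120401/154900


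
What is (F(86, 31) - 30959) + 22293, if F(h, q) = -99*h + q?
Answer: -17149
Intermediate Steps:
F(h, q) = q - 99*h
(F(86, 31) - 30959) + 22293 = ((31 - 99*86) - 30959) + 22293 = ((31 - 8514) - 30959) + 22293 = (-8483 - 30959) + 22293 = -39442 + 22293 = -17149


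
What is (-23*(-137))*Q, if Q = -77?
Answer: -242627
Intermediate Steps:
(-23*(-137))*Q = -23*(-137)*(-77) = 3151*(-77) = -242627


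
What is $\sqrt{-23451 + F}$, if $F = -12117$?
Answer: $12 i \sqrt{247} \approx 188.59 i$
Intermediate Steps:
$\sqrt{-23451 + F} = \sqrt{-23451 - 12117} = \sqrt{-35568} = 12 i \sqrt{247}$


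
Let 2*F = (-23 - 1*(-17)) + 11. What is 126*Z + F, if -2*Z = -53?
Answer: 6683/2 ≈ 3341.5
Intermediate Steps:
Z = 53/2 (Z = -½*(-53) = 53/2 ≈ 26.500)
F = 5/2 (F = ((-23 - 1*(-17)) + 11)/2 = ((-23 + 17) + 11)/2 = (-6 + 11)/2 = (½)*5 = 5/2 ≈ 2.5000)
126*Z + F = 126*(53/2) + 5/2 = 3339 + 5/2 = 6683/2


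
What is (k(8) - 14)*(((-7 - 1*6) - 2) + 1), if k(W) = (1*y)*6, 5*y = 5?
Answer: 112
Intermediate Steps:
y = 1 (y = (⅕)*5 = 1)
k(W) = 6 (k(W) = (1*1)*6 = 1*6 = 6)
(k(8) - 14)*(((-7 - 1*6) - 2) + 1) = (6 - 14)*(((-7 - 1*6) - 2) + 1) = -8*(((-7 - 6) - 2) + 1) = -8*((-13 - 2) + 1) = -8*(-15 + 1) = -8*(-14) = 112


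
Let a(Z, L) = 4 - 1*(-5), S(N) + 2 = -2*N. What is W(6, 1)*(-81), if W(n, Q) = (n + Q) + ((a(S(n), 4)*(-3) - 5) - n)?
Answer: 2511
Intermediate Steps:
S(N) = -2 - 2*N
a(Z, L) = 9 (a(Z, L) = 4 + 5 = 9)
W(n, Q) = -32 + Q (W(n, Q) = (n + Q) + ((9*(-3) - 5) - n) = (Q + n) + ((-27 - 5) - n) = (Q + n) + (-32 - n) = -32 + Q)
W(6, 1)*(-81) = (-32 + 1)*(-81) = -31*(-81) = 2511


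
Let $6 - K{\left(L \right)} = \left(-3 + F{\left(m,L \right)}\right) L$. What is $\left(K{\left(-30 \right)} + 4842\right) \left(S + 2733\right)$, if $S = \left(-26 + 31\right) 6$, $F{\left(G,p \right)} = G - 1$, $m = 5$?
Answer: $13477914$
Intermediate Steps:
$F{\left(G,p \right)} = -1 + G$
$K{\left(L \right)} = 6 - L$ ($K{\left(L \right)} = 6 - \left(-3 + \left(-1 + 5\right)\right) L = 6 - \left(-3 + 4\right) L = 6 - 1 L = 6 - L$)
$S = 30$ ($S = 5 \cdot 6 = 30$)
$\left(K{\left(-30 \right)} + 4842\right) \left(S + 2733\right) = \left(\left(6 - -30\right) + 4842\right) \left(30 + 2733\right) = \left(\left(6 + 30\right) + 4842\right) 2763 = \left(36 + 4842\right) 2763 = 4878 \cdot 2763 = 13477914$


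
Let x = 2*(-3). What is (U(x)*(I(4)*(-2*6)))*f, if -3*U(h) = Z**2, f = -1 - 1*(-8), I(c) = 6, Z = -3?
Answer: 1512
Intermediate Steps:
x = -6
f = 7 (f = -1 + 8 = 7)
U(h) = -3 (U(h) = -1/3*(-3)**2 = -1/3*9 = -3)
(U(x)*(I(4)*(-2*6)))*f = -18*(-2*6)*7 = -18*(-12)*7 = -3*(-72)*7 = 216*7 = 1512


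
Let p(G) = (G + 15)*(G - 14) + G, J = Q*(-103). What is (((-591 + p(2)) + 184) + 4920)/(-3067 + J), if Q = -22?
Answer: -479/89 ≈ -5.3820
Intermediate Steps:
J = 2266 (J = -22*(-103) = 2266)
p(G) = G + (-14 + G)*(15 + G) (p(G) = (15 + G)*(-14 + G) + G = (-14 + G)*(15 + G) + G = G + (-14 + G)*(15 + G))
(((-591 + p(2)) + 184) + 4920)/(-3067 + J) = (((-591 + (-210 + 2² + 2*2)) + 184) + 4920)/(-3067 + 2266) = (((-591 + (-210 + 4 + 4)) + 184) + 4920)/(-801) = (((-591 - 202) + 184) + 4920)*(-1/801) = ((-793 + 184) + 4920)*(-1/801) = (-609 + 4920)*(-1/801) = 4311*(-1/801) = -479/89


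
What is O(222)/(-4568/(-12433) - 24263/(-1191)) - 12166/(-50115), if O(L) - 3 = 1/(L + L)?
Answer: 67899472718327/175214184468180 ≈ 0.38752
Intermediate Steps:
O(L) = 3 + 1/(2*L) (O(L) = 3 + 1/(L + L) = 3 + 1/(2*L))
O(222)/(-4568/(-12433) - 24263/(-1191)) - 12166/(-50115) = (3 + (½)/222)/(-4568/(-12433) - 24263/(-1191)) - 12166/(-50115) = (3 + (½)*(1/222))/(-4568*(-1/12433) - 24263*(-1/1191)) - 12166*(-1/50115) = (3 + 1/444)/(4568/12433 + 24263/1191) + 12166/50115 = 1333/(444*(307102367/14807703)) + 12166/50115 = (1333/444)*(14807703/307102367) + 12166/50115 = 6579556033/45451150316 + 12166/50115 = 67899472718327/175214184468180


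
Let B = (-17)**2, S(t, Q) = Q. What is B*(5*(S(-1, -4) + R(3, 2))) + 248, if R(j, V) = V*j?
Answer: 3138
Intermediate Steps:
B = 289
B*(5*(S(-1, -4) + R(3, 2))) + 248 = 289*(5*(-4 + 2*3)) + 248 = 289*(5*(-4 + 6)) + 248 = 289*(5*2) + 248 = 289*10 + 248 = 2890 + 248 = 3138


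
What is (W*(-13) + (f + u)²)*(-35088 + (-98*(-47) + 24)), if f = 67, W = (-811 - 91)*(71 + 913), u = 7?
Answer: -351602887880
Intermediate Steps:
W = -887568 (W = -902*984 = -887568)
(W*(-13) + (f + u)²)*(-35088 + (-98*(-47) + 24)) = (-887568*(-13) + (67 + 7)²)*(-35088 + (-98*(-47) + 24)) = (11538384 + 74²)*(-35088 + (4606 + 24)) = (11538384 + 5476)*(-35088 + 4630) = 11543860*(-30458) = -351602887880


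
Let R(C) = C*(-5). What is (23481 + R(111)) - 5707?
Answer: 17219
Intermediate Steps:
R(C) = -5*C
(23481 + R(111)) - 5707 = (23481 - 5*111) - 5707 = (23481 - 555) - 5707 = 22926 - 5707 = 17219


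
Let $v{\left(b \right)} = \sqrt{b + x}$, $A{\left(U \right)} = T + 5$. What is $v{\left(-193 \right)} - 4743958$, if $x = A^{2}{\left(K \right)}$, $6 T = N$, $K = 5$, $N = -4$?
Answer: $-4743958 + \frac{28 i \sqrt{2}}{3} \approx -4.744 \cdot 10^{6} + 13.199 i$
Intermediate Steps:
$T = - \frac{2}{3}$ ($T = \frac{1}{6} \left(-4\right) = - \frac{2}{3} \approx -0.66667$)
$A{\left(U \right)} = \frac{13}{3}$ ($A{\left(U \right)} = - \frac{2}{3} + 5 = \frac{13}{3}$)
$x = \frac{169}{9}$ ($x = \left(\frac{13}{3}\right)^{2} = \frac{169}{9} \approx 18.778$)
$v{\left(b \right)} = \sqrt{\frac{169}{9} + b}$ ($v{\left(b \right)} = \sqrt{b + \frac{169}{9}} = \sqrt{\frac{169}{9} + b}$)
$v{\left(-193 \right)} - 4743958 = \frac{\sqrt{169 + 9 \left(-193\right)}}{3} - 4743958 = \frac{\sqrt{169 - 1737}}{3} - 4743958 = \frac{\sqrt{-1568}}{3} - 4743958 = \frac{28 i \sqrt{2}}{3} - 4743958 = -4743958 + \frac{28 i \sqrt{2}}{3}$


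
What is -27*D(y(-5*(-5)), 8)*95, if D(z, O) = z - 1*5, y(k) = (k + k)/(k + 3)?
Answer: 115425/14 ≈ 8244.6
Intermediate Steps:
y(k) = 2*k/(3 + k) (y(k) = (2*k)/(3 + k) = 2*k/(3 + k))
D(z, O) = -5 + z (D(z, O) = z - 5 = -5 + z)
-27*D(y(-5*(-5)), 8)*95 = -27*(-5 + 2*(-5*(-5))/(3 - 5*(-5)))*95 = -27*(-5 + 2*25/(3 + 25))*95 = -27*(-5 + 2*25/28)*95 = -27*(-5 + 2*25*(1/28))*95 = -27*(-5 + 25/14)*95 = -27*(-45/14)*95 = (1215/14)*95 = 115425/14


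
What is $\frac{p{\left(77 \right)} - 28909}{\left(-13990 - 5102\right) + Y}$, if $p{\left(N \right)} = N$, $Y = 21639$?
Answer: $- \frac{28832}{2547} \approx -11.32$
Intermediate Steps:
$\frac{p{\left(77 \right)} - 28909}{\left(-13990 - 5102\right) + Y} = \frac{77 - 28909}{\left(-13990 - 5102\right) + 21639} = - \frac{28832}{\left(-13990 - 5102\right) + 21639} = - \frac{28832}{-19092 + 21639} = - \frac{28832}{2547}$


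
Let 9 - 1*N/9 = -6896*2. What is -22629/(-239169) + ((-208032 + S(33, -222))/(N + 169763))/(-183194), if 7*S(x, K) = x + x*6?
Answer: 479618181283/5068943321512 ≈ 0.094619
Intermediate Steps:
N = 124209 (N = 81 - (-62064)*2 = 81 - 9*(-13792) = 81 + 124128 = 124209)
S(x, K) = x (S(x, K) = (x + x*6)/7 = (x + 6*x)/7 = (7*x)/7 = x)
-22629/(-239169) + ((-208032 + S(33, -222))/(N + 169763))/(-183194) = -22629/(-239169) + ((-208032 + 33)/(124209 + 169763))/(-183194) = -22629*(-1/239169) - 207999/293972*(-1/183194) = 7543/79723 - 207999*1/293972*(-1/183194) = 7543/79723 - 207999/293972*(-1/183194) = 7543/79723 + 1719/445073608 = 479618181283/5068943321512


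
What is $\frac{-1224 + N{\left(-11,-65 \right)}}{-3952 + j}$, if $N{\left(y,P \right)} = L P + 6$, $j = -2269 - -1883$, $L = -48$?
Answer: $- \frac{317}{723} \approx -0.43845$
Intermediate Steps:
$j = -386$ ($j = -2269 + 1883 = -386$)
$N{\left(y,P \right)} = 6 - 48 P$ ($N{\left(y,P \right)} = - 48 P + 6 = 6 - 48 P$)
$\frac{-1224 + N{\left(-11,-65 \right)}}{-3952 + j} = \frac{-1224 + \left(6 - -3120\right)}{-3952 - 386} = \frac{-1224 + \left(6 + 3120\right)}{-4338} = \left(-1224 + 3126\right) \left(- \frac{1}{4338}\right) = 1902 \left(- \frac{1}{4338}\right) = - \frac{317}{723}$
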